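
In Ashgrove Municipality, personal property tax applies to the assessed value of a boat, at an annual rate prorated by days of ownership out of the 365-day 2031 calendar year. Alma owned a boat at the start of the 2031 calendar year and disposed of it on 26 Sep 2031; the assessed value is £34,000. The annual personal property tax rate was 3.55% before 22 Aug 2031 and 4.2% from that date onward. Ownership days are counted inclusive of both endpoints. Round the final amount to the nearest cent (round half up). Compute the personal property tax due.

1 Jan – 21 Aug 2031: 233 days at 3.55% → £34,000 × 3.55% × 233/365 = £770.4959
22 Aug – 26 Sep 2031: 36 days at 4.2% → £34,000 × 4.2% × 36/365 = £140.8438
Total = £911.3397

£911.34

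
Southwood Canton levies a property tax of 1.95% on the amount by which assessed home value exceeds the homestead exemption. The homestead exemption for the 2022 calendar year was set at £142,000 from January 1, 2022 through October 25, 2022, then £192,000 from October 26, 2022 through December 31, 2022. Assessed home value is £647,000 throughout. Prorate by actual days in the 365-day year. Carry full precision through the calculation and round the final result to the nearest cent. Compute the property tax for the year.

£9,668.53

January 1 – October 25, 2022: 298 days, exemption £142,000 → (£647,000 − £142,000) × 1.95% × 298/365 = £8,039.8767
October 26 – December 31, 2022: 67 days, exemption £192,000 → (£647,000 − £192,000) × 1.95% × 67/365 = £1,628.6507
Total = £9,668.5274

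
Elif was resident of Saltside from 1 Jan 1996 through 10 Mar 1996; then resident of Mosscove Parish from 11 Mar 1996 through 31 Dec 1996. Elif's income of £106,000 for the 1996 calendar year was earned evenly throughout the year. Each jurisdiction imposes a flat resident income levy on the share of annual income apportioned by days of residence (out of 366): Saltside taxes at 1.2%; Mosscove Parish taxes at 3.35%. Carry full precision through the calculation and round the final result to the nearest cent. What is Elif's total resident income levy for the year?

Saltside, 1 Jan – 10 Mar 1996: 70 days → £106,000 × 1.2% × 70/366 = £243.2787
Mosscove Parish, 11 Mar – 31 Dec 1996: 296 days → £106,000 × 3.35% × 296/366 = £2,871.8470
Total = £3,115.1257

£3,115.13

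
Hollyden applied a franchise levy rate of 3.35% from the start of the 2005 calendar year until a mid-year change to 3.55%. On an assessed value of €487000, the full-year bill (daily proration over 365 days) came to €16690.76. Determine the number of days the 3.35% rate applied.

224 days

Let d = days at the first rate; then 365 − d days at the second rate.
€487000 × [3.35%·d + 3.55%·(365−d)] / 365 = €16690.76
Solving gives d = 224, so the new rate took effect on 13 Aug 2005.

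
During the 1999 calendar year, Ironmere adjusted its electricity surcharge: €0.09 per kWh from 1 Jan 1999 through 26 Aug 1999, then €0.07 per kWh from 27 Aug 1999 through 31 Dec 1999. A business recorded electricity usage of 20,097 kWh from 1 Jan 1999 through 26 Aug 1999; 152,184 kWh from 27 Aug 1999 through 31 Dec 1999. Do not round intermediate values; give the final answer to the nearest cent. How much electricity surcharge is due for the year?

1 Jan – 26 Aug 1999: 20,097 kWh at €0.09/kWh → €1,808.73
27 Aug – 31 Dec 1999: 152,184 kWh at €0.07/kWh → €10,652.88

€12,461.61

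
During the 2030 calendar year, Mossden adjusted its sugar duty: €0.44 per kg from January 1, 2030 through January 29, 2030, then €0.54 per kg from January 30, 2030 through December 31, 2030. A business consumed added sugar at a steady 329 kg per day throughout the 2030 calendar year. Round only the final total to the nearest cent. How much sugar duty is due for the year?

€63891.80

January 1 – January 29, 2030: 29 days × 329 kg/day = 9,541 kg at €0.44/kg → €4198.04
January 30 – December 31, 2030: 336 days × 329 kg/day = 110,544 kg at €0.54/kg → €59693.76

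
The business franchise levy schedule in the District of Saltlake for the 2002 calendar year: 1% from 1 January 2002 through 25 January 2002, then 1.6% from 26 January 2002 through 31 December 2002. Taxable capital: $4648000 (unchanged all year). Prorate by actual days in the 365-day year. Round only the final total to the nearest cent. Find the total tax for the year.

$72457.86

1 January – 25 January 2002: 25 days at 1% → $4648000 × 1% × 25/365 = $3183.5616
26 January – 31 December 2002: 340 days at 1.6% → $4648000 × 1.6% × 340/365 = $69274.3014
Total = $72457.8630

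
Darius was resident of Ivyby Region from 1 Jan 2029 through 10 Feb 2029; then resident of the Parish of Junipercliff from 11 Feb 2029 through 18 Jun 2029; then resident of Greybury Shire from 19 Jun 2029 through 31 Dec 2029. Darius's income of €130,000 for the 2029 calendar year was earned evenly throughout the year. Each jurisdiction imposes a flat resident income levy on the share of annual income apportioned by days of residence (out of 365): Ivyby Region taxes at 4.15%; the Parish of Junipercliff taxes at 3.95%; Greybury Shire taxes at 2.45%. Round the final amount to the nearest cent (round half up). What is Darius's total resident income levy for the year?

Ivyby Region, 1 Jan – 10 Feb 2029: 41 days → €130,000 × 4.15% × 41/365 = €606.0137
The Parish of Junipercliff, 11 Feb – 18 Jun 2029: 128 days → €130,000 × 3.95% × 128/365 = €1,800.7671
Greybury Shire, 19 Jun – 31 Dec 2029: 196 days → €130,000 × 2.45% × 196/365 = €1,710.3014
Total = €4,117.0822

€4,117.08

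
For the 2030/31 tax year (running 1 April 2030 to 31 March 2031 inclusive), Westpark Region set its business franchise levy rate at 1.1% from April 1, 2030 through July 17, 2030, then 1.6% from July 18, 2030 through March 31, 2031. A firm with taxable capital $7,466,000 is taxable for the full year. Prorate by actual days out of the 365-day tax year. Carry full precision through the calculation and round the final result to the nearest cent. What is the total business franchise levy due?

$108,410.41

April 1 – July 17, 2030: 108 days at 1.1% → $7,466,000 × 1.1% × 108/365 = $24,300.2959
July 18, 2030 – March 31, 2031: 257 days at 1.6% → $7,466,000 × 1.6% × 257/365 = $84,110.1151
Total = $108,410.4110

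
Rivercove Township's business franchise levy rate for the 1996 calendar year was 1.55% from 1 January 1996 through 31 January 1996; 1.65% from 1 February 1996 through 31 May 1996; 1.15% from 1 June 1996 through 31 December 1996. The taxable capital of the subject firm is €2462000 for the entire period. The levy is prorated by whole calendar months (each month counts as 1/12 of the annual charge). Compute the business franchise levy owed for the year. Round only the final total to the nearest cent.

1 January – 31 January 1996: 1 month at 1.55% → €2462000 × 1.55% × 1/12 = €3180.0833
1 February – 31 May 1996: 4 months at 1.65% → €2462000 × 1.65% × 4/12 = €13541.0000
1 June – 31 December 1996: 7 months at 1.15% → €2462000 × 1.15% × 7/12 = €16515.9167
Total = €33237.0000

€33237.00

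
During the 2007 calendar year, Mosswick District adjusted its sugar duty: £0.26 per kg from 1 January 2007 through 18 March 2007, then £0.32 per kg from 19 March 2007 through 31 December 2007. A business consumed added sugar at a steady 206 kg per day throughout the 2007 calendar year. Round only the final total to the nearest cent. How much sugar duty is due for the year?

£23109.08

1 January – 18 March 2007: 77 days × 206 kg/day = 15,862 kg at £0.26/kg → £4124.12
19 March – 31 December 2007: 288 days × 206 kg/day = 59,328 kg at £0.32/kg → £18984.96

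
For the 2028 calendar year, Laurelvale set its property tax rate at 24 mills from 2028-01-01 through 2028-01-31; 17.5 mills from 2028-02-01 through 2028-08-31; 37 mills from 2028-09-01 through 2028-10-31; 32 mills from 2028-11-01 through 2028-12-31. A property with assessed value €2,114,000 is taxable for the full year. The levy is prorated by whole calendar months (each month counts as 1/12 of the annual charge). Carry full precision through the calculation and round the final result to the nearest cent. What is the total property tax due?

€50,119.42

2028-01-01 to 2028-01-31: 1 month at 24 mills → €2,114,000 × 2.4% × 1/12 = €4,228.0000
2028-02-01 to 2028-08-31: 7 months at 17.5 mills → €2,114,000 × 1.75% × 7/12 = €21,580.4167
2028-09-01 to 2028-10-31: 2 months at 37 mills → €2,114,000 × 3.7% × 2/12 = €13,036.3333
2028-11-01 to 2028-12-31: 2 months at 32 mills → €2,114,000 × 3.2% × 2/12 = €11,274.6667
Total = €50,119.4167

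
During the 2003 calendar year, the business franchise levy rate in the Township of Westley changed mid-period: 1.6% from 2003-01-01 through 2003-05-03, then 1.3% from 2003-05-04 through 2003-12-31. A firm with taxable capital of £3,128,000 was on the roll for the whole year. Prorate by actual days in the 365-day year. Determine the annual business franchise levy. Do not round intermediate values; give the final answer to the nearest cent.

£43,826.28

2003-01-01 to 2003-05-03: 123 days at 1.6% → £3,128,000 × 1.6% × 123/365 = £16,865.4904
2003-05-04 to 2003-12-31: 242 days at 1.3% → £3,128,000 × 1.3% × 242/365 = £26,960.7890
Total = £43,826.2795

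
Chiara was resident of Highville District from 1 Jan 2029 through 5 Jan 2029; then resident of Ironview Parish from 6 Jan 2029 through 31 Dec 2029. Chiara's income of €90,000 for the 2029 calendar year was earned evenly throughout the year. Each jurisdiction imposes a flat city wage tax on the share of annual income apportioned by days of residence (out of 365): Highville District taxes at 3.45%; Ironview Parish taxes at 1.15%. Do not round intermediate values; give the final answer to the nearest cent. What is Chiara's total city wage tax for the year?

Highville District, 1 Jan – 5 Jan 2029: 5 days → €90,000 × 3.45% × 5/365 = €42.5342
Ironview Parish, 6 Jan – 31 Dec 2029: 360 days → €90,000 × 1.15% × 360/365 = €1,020.8219
Total = €1,063.3562

€1,063.36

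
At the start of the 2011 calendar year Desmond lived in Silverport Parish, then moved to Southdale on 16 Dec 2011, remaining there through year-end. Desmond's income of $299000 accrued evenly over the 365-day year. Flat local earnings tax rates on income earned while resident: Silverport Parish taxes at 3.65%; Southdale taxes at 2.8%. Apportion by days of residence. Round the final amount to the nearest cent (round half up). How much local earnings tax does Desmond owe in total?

Silverport Parish, 1 Jan – 15 Dec 2011: 349 days → $299000 × 3.65% × 349/365 = $10435.1000
Southdale, 16 Dec – 31 Dec 2011: 16 days → $299000 × 2.8% × 16/365 = $366.9918
Total = $10802.0918

$10802.09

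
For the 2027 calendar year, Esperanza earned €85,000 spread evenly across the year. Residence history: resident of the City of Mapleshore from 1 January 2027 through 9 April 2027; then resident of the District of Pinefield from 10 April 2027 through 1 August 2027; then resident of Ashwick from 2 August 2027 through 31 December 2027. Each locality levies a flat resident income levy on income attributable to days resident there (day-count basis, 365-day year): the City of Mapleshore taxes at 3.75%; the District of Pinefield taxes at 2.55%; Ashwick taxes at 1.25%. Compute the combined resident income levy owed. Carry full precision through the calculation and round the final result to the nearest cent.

€1,983.99

The City of Mapleshore, 1 January – 9 April 2027: 99 days → €85,000 × 3.75% × 99/365 = €864.5548
The District of Pinefield, 10 April – 1 August 2027: 114 days → €85,000 × 2.55% × 114/365 = €676.9726
Ashwick, 2 August – 31 December 2027: 152 days → €85,000 × 1.25% × 152/365 = €442.4658
Total = €1,983.9932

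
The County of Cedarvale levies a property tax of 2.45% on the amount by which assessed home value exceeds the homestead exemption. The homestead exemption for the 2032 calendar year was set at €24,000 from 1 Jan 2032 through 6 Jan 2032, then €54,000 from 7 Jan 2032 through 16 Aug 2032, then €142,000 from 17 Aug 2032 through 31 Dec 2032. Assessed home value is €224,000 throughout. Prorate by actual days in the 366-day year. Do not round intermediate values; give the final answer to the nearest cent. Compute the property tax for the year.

€3,370.02

1 Jan – 6 Jan 2032: 6 days, exemption €24,000 → (€224,000 − €24,000) × 2.45% × 6/366 = €80.3279
7 Jan – 16 Aug 2032: 223 days, exemption €54,000 → (€224,000 − €54,000) × 2.45% × 223/366 = €2,537.6913
17 Aug – 31 Dec 2032: 137 days, exemption €142,000 → (€224,000 − €142,000) × 2.45% × 137/366 = €752.0027
Total = €3,370.0219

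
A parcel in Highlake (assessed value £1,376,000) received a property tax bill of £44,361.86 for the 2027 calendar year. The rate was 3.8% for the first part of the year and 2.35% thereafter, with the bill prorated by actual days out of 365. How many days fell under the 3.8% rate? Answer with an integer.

220 days

Let d = days at the first rate; then 365 − d days at the second rate.
£1,376,000 × [3.8%·d + 2.35%·(365−d)] / 365 = £44,361.86
Solving gives d = 220, so the new rate took effect on 9 Aug 2027.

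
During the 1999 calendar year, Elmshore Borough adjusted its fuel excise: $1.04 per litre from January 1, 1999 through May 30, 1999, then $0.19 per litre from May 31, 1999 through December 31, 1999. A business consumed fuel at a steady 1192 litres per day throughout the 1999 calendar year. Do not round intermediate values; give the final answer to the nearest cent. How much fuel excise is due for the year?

January 1 – May 30, 1999: 150 days × 1192 litres/day = 178,800 litres at $1.04/litre → $185,952.00
May 31 – December 31, 1999: 215 days × 1192 litres/day = 256,280 litres at $0.19/litre → $48,693.20

$234,645.20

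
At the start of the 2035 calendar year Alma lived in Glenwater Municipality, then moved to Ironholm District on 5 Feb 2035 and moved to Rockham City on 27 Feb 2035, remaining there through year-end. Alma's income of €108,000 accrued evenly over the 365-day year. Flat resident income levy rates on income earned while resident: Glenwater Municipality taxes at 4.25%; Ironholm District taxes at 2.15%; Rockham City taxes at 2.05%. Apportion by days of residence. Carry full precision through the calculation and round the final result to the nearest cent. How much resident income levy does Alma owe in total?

€2,448.35

Glenwater Municipality, 1 Jan – 4 Feb 2035: 35 days → €108,000 × 4.25% × 35/365 = €440.1370
Ironholm District, 5 Feb – 26 Feb 2035: 22 days → €108,000 × 2.15% × 22/365 = €139.9562
Rockham City, 27 Feb – 31 Dec 2035: 308 days → €108,000 × 2.05% × 308/365 = €1,868.2521
Total = €2,448.3452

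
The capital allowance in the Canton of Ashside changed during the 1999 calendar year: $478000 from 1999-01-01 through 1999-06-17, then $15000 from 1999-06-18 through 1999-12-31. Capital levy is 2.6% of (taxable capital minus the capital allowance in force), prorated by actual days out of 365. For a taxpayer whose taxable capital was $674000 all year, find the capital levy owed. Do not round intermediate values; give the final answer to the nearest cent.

$11593.22

1999-01-01 to 1999-06-17: 168 days, exemption $478000 → ($674000 − $478000) × 2.6% × 168/365 = $2345.5562
1999-06-18 to 1999-12-31: 197 days, exemption $15000 → ($674000 − $15000) × 2.6% × 197/365 = $9247.6658
Total = $11593.2219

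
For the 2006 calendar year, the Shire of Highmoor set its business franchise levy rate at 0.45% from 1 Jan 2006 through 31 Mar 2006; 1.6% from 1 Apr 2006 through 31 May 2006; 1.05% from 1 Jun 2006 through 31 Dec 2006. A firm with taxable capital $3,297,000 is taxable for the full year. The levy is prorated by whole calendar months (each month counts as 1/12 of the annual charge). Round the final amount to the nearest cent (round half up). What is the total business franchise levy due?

$32,695.25

1 Jan – 31 Mar 2006: 3 months at 0.45% → $3,297,000 × 0.45% × 3/12 = $3,709.1250
1 Apr – 31 May 2006: 2 months at 1.6% → $3,297,000 × 1.6% × 2/12 = $8,792.0000
1 Jun – 31 Dec 2006: 7 months at 1.05% → $3,297,000 × 1.05% × 7/12 = $20,194.1250
Total = $32,695.2500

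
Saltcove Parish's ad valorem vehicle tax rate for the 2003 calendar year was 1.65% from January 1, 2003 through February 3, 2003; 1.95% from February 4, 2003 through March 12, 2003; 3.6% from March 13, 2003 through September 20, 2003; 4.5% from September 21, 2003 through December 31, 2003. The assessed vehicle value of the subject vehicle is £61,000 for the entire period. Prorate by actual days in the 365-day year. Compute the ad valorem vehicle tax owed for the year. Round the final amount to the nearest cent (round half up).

£2,136.59

January 1 – February 3, 2003: 34 days at 1.65% → £61,000 × 1.65% × 34/365 = £93.7562
February 4 – March 12, 2003: 37 days at 1.95% → £61,000 × 1.95% × 37/365 = £120.5795
March 13 – September 20, 2003: 192 days at 3.6% → £61,000 × 3.6% × 192/365 = £1,155.1562
September 21 – December 31, 2003: 102 days at 4.5% → £61,000 × 4.5% × 102/365 = £767.0959
Total = £2,136.5877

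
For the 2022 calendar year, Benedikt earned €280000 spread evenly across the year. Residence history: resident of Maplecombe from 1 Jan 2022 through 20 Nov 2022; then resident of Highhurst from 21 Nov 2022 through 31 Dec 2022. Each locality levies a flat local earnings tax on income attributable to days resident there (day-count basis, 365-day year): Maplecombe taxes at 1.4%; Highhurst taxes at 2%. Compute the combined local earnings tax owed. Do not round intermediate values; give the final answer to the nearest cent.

€4108.71

Maplecombe, 1 Jan – 20 Nov 2022: 324 days → €280000 × 1.4% × 324/365 = €3479.6712
Highhurst, 21 Nov – 31 Dec 2022: 41 days → €280000 × 2% × 41/365 = €629.0411
Total = €4108.7123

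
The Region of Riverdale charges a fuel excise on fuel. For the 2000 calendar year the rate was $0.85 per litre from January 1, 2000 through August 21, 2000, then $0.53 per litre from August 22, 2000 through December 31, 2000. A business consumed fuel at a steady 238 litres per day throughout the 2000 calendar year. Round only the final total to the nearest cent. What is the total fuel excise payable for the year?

January 1 – August 21, 2000: 234 days × 238 litres/day = 55,692 litres at $0.85/litre → $47,338.20
August 22 – December 31, 2000: 132 days × 238 litres/day = 31,416 litres at $0.53/litre → $16,650.48

$63,988.68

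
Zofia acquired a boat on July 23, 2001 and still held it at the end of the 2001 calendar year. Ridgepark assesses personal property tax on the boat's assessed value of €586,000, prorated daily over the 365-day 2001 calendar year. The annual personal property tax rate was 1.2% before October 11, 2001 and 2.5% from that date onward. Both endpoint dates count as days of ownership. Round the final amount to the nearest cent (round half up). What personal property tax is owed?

€4,832.49

July 23 – October 10, 2001: 80 days at 1.2% → €586,000 × 1.2% × 80/365 = €1,541.2603
October 11 – December 31, 2001: 82 days at 2.5% → €586,000 × 2.5% × 82/365 = €3,291.2329
Total = €4,832.4932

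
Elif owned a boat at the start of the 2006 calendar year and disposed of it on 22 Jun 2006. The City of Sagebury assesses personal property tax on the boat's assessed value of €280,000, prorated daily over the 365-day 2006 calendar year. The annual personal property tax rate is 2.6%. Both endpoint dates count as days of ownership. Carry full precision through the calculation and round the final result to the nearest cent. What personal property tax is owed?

Days held (1 Jan – 22 Jun 2006): 173 out of 365
Tax = €280,000 × 2.6% × 173/365 = €3,450.5205

€3,450.52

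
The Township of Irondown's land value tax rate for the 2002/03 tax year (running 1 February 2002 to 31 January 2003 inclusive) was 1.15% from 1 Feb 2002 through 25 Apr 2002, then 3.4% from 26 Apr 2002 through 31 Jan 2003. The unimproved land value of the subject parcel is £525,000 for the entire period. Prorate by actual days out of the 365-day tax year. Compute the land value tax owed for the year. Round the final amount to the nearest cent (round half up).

£15,131.51

1 Feb – 25 Apr 2002: 84 days at 1.15% → £525,000 × 1.15% × 84/365 = £1,389.4521
26 Apr 2002 – 31 Jan 2003: 281 days at 3.4% → £525,000 × 3.4% × 281/365 = £13,742.0548
Total = £15,131.5068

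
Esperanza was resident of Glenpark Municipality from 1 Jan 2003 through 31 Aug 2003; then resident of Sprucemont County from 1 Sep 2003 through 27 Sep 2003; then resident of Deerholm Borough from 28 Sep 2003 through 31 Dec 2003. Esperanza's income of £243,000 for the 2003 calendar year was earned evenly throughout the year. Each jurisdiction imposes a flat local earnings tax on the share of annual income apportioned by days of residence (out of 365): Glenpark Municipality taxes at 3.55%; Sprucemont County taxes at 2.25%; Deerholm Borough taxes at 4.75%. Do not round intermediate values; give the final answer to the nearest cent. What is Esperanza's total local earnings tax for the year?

Glenpark Municipality, 1 Jan – 31 Aug 2003: 243 days → £243,000 × 3.55% × 243/365 = £5,743.1219
Sprucemont County, 1 Sep – 27 Sep 2003: 27 days → £243,000 × 2.25% × 27/365 = £404.4452
Deerholm Borough, 28 Sep – 31 Dec 2003: 95 days → £243,000 × 4.75% × 95/365 = £3,004.2123
Total = £9,151.7795

£9,151.78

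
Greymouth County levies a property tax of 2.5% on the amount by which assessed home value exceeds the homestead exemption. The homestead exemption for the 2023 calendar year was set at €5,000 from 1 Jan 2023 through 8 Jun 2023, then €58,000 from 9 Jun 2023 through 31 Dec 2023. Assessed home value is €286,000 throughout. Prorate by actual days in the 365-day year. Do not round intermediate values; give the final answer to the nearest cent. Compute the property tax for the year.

€6,277.19

1 Jan – 8 Jun 2023: 159 days, exemption €5,000 → (€286,000 − €5,000) × 2.5% × 159/365 = €3,060.2055
9 Jun – 31 Dec 2023: 206 days, exemption €58,000 → (€286,000 − €58,000) × 2.5% × 206/365 = €3,216.9863
Total = €6,277.1918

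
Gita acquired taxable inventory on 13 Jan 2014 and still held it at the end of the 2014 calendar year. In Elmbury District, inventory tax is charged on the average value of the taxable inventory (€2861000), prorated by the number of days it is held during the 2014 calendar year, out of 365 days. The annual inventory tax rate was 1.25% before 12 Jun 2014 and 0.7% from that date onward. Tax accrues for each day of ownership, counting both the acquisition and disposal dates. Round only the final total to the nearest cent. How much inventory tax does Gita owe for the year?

€25835.22

13 Jan – 11 Jun 2014: 150 days at 1.25% → €2861000 × 1.25% × 150/365 = €14696.9178
12 Jun – 31 Dec 2014: 203 days at 0.7% → €2861000 × 0.7% × 203/365 = €11138.3041
Total = €25835.2219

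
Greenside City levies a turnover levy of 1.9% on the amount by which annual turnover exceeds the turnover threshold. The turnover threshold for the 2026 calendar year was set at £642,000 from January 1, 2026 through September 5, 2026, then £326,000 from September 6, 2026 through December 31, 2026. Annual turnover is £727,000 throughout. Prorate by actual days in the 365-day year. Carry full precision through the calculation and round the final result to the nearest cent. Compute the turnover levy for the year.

January 1 – September 5, 2026: 248 days, exemption £642,000 → (£727,000 − £642,000) × 1.9% × 248/365 = £1,097.3151
September 6 – December 31, 2026: 117 days, exemption £326,000 → (£727,000 − £326,000) × 1.9% × 117/365 = £2,442.2548
Total = £3,539.5699

£3,539.57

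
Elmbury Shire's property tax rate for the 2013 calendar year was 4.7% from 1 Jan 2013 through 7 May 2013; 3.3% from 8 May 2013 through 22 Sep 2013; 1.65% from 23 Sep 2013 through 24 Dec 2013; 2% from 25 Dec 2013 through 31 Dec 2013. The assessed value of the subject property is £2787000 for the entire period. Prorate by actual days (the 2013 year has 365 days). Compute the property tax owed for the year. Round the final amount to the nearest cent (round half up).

1 Jan – 7 May 2013: 127 days at 4.7% → £2787000 × 4.7% × 127/365 = £45576.9945
8 May – 22 Sep 2013: 138 days at 3.3% → £2787000 × 3.3% × 138/365 = £34772.5973
23 Sep – 24 Dec 2013: 93 days at 1.65% → £2787000 × 1.65% × 93/365 = £11716.8534
25 Dec – 31 Dec 2013: 7 days at 2% → £2787000 × 2% × 7/365 = £1068.9863
Total = £93135.4315

£93135.43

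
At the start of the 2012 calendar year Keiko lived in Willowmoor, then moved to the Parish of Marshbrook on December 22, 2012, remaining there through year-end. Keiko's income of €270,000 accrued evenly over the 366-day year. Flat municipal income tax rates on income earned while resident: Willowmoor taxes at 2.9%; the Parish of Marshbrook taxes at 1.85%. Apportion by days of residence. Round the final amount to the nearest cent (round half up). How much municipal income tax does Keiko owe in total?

€7,752.54

Willowmoor, January 1 – December 21, 2012: 356 days → €270,000 × 2.9% × 356/366 = €7,616.0656
The Parish of Marshbrook, December 22 – December 31, 2012: 10 days → €270,000 × 1.85% × 10/366 = €136.4754
Total = €7,752.5410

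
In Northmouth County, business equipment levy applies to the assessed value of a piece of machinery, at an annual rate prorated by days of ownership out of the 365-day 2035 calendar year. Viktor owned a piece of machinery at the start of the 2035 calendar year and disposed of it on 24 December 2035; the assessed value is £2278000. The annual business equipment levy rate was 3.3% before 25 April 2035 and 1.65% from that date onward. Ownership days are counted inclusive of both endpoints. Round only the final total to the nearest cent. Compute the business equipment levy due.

1 January – 24 April 2035: 114 days at 3.3% → £2278000 × 3.3% × 114/365 = £23479.0027
25 April – 24 December 2035: 244 days at 1.65% → £2278000 × 1.65% × 244/365 = £25126.6521
Total = £48605.6548

£48605.65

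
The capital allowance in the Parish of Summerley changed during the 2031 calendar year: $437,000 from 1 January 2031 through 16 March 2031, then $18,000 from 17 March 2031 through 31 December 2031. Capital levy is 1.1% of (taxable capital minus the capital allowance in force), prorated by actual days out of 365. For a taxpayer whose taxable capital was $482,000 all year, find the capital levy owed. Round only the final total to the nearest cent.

$4,156.95

1 January – 16 March 2031: 75 days, exemption $437,000 → ($482,000 − $437,000) × 1.1% × 75/365 = $101.7123
17 March – 31 December 2031: 290 days, exemption $18,000 → ($482,000 − $18,000) × 1.1% × 290/365 = $4,055.2329
Total = $4,156.9452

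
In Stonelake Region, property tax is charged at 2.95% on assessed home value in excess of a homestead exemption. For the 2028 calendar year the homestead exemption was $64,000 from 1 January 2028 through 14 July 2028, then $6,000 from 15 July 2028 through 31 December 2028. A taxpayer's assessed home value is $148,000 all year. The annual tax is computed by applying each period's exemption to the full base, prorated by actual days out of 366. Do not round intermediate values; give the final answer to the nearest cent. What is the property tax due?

$3,272.73

1 January – 14 July 2028: 196 days, exemption $64,000 → ($148,000 − $64,000) × 2.95% × 196/366 = $1,327.0164
15 July – 31 December 2028: 170 days, exemption $6,000 → ($148,000 − $6,000) × 2.95% × 170/366 = $1,945.7104
Total = $3,272.7268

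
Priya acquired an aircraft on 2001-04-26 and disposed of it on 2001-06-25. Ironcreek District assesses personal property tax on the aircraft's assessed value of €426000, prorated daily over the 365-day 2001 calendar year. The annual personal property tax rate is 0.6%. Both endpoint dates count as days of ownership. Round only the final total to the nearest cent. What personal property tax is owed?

Days held (2001-04-26 to 2001-06-25): 61 out of 365
Tax = €426000 × 0.6% × 61/365 = €427.1671

€427.17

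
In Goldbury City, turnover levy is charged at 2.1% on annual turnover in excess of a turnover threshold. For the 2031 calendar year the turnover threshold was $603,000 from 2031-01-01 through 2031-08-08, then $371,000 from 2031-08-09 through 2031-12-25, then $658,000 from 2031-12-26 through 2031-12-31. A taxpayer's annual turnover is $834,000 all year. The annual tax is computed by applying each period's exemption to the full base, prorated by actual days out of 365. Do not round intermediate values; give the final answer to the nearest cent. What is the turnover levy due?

2031-01-01 to 2031-08-08: 220 days, exemption $603,000 → ($834,000 − $603,000) × 2.1% × 220/365 = $2,923.8904
2031-08-09 to 2031-12-25: 139 days, exemption $371,000 → ($834,000 − $371,000) × 2.1% × 139/365 = $3,702.7315
2031-12-26 to 2031-12-31: 6 days, exemption $658,000 → ($834,000 − $658,000) × 2.1% × 6/365 = $60.7562
Total = $6,687.3781

$6,687.38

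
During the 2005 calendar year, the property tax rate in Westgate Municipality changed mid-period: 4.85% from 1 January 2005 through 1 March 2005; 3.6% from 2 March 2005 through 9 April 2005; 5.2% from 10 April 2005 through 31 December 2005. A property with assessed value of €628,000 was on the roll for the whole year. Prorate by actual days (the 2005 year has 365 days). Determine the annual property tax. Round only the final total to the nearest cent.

€31,221.06

1 January – 1 March 2005: 60 days at 4.85% → €628,000 × 4.85% × 60/365 = €5,006.7945
2 March – 9 April 2005: 39 days at 3.6% → €628,000 × 3.6% × 39/365 = €2,415.6493
10 April – 31 December 2005: 266 days at 5.2% → €628,000 × 5.2% × 266/365 = €23,798.6192
Total = €31,221.0630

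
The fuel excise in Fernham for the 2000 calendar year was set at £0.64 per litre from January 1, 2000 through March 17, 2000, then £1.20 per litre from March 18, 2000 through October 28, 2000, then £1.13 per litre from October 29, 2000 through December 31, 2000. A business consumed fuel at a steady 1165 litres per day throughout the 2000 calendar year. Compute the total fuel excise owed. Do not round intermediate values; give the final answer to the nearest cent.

January 1 – March 17, 2000: 77 days × 1165 litres/day = 89,705 litres at £0.64/litre → £57411.20
March 18 – October 28, 2000: 225 days × 1165 litres/day = 262,125 litres at £1.20/litre → £314550.00
October 29 – December 31, 2000: 64 days × 1165 litres/day = 74,560 litres at £1.13/litre → £84252.80

£456214.00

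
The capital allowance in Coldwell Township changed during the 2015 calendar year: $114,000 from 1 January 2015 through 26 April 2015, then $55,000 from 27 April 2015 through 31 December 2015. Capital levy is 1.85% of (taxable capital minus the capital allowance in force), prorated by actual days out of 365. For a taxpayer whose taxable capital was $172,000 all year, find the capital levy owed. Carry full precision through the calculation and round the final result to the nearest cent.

1 January – 26 April 2015: 116 days, exemption $114,000 → ($172,000 − $114,000) × 1.85% × 116/365 = $341.0082
27 April – 31 December 2015: 249 days, exemption $55,000 → ($172,000 − $55,000) × 1.85% × 249/365 = $1,476.6041
Total = $1,817.6123

$1,817.61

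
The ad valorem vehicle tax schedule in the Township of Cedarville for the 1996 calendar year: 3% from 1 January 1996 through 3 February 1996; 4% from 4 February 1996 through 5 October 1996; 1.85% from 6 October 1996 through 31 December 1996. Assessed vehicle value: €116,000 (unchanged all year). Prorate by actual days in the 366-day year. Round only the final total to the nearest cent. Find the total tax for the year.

€3,939.40

1 January – 3 February 1996: 34 days at 3% → €116,000 × 3% × 34/366 = €323.2787
4 February – 5 October 1996: 245 days at 4% → €116,000 × 4% × 245/366 = €3,106.0109
6 October – 31 December 1996: 87 days at 1.85% → €116,000 × 1.85% × 87/366 = €510.1148
Total = €3,939.4044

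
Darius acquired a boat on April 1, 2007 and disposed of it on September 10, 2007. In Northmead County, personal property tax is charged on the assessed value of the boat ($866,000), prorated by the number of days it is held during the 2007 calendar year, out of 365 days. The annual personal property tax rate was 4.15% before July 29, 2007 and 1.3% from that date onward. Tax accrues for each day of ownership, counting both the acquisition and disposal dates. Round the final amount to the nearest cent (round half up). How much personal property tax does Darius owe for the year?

$13,074.23

April 1 – July 28, 2007: 119 days at 4.15% → $866,000 × 4.15% × 119/365 = $11,717.0986
July 29 – September 10, 2007: 44 days at 1.3% → $866,000 × 1.3% × 44/365 = $1,357.1288
Total = $13,074.2274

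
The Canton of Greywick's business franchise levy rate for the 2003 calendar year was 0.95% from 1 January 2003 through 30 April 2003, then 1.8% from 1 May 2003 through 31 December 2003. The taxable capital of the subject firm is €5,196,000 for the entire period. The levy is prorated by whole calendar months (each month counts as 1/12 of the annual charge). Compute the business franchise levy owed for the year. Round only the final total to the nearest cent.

1 January – 30 April 2003: 4 months at 0.95% → €5,196,000 × 0.95% × 4/12 = €16,454.0000
1 May – 31 December 2003: 8 months at 1.8% → €5,196,000 × 1.8% × 8/12 = €62,352.0000
Total = €78,806.0000

€78,806.00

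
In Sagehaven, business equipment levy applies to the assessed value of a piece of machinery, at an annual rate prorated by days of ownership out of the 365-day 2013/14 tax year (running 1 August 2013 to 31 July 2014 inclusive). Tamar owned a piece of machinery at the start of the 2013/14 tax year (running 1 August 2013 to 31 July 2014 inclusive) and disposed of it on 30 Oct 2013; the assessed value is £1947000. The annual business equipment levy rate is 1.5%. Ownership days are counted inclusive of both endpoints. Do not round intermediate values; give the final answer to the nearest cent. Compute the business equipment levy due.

Days held (1 Aug – 30 Oct 2013): 91 out of 365
Tax = £1947000 × 1.5% × 91/365 = £7281.2466

£7281.25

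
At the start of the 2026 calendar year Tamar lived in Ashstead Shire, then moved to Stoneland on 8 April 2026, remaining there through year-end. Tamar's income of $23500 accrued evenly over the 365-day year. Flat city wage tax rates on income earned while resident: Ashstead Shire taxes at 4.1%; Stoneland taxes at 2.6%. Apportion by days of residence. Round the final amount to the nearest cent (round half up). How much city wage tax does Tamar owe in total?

Ashstead Shire, 1 January – 7 April 2026: 97 days → $23500 × 4.1% × 97/365 = $256.0534
Stoneland, 8 April – 31 December 2026: 268 days → $23500 × 2.6% × 268/365 = $448.6247
Total = $704.6781

$704.68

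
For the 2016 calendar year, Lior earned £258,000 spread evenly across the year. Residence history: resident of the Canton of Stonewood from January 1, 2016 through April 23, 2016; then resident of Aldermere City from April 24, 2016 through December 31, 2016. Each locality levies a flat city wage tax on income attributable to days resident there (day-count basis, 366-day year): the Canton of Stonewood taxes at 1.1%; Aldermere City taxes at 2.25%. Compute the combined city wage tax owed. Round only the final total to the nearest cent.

The Canton of Stonewood, January 1 – April 23, 2016: 114 days → £258,000 × 1.1% × 114/366 = £883.9672
Aldermere City, April 24 – December 31, 2016: 252 days → £258,000 × 2.25% × 252/366 = £3,996.8852
Total = £4,880.8525

£4,880.85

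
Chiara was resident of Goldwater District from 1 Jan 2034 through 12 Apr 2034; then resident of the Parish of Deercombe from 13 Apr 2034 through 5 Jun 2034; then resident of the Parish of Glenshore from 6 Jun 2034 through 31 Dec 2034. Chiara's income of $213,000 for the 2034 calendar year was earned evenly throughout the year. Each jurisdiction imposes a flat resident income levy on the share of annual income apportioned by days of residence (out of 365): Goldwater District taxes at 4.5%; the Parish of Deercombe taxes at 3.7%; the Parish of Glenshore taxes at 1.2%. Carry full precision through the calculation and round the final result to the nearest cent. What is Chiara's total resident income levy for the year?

$5,308.08

Goldwater District, 1 Jan – 12 Apr 2034: 102 days → $213,000 × 4.5% × 102/365 = $2,678.5479
The Parish of Deercombe, 13 Apr – 5 Jun 2034: 54 days → $213,000 × 3.7% × 54/365 = $1,165.9562
The Parish of Glenshore, 6 Jun – 31 Dec 2034: 209 days → $213,000 × 1.2% × 209/365 = $1,463.5726
Total = $5,308.0767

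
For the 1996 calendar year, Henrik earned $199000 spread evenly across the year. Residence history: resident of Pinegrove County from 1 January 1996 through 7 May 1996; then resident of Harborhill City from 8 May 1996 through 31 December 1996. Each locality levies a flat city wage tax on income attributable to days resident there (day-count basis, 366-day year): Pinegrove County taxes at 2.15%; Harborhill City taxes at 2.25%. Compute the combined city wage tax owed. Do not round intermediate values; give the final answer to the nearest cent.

$4407.90

Pinegrove County, 1 January – 7 May 1996: 128 days → $199000 × 2.15% × 128/366 = $1496.3060
Harborhill City, 8 May – 31 December 1996: 238 days → $199000 × 2.25% × 238/366 = $2911.5984
Total = $4407.9044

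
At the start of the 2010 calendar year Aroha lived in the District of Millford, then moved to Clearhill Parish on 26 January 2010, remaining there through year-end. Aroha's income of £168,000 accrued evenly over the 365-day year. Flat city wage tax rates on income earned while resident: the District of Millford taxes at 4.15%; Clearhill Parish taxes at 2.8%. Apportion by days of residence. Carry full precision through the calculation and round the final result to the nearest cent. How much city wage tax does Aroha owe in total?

The District of Millford, 1 January – 25 January 2010: 25 days → £168,000 × 4.15% × 25/365 = £477.5342
Clearhill Parish, 26 January – 31 December 2010: 340 days → £168,000 × 2.8% × 340/365 = £4,381.8082
Total = £4,859.3425

£4,859.34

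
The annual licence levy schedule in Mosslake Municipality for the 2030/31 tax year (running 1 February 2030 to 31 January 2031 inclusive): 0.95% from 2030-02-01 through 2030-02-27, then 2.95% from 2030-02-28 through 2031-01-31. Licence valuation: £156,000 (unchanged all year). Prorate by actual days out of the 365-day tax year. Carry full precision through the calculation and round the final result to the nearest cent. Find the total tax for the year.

£4,371.21

2030-02-01 to 2030-02-27: 27 days at 0.95% → £156,000 × 0.95% × 27/365 = £109.6274
2030-02-28 to 2031-01-31: 338 days at 2.95% → £156,000 × 2.95% × 338/365 = £4,261.5781
Total = £4,371.2055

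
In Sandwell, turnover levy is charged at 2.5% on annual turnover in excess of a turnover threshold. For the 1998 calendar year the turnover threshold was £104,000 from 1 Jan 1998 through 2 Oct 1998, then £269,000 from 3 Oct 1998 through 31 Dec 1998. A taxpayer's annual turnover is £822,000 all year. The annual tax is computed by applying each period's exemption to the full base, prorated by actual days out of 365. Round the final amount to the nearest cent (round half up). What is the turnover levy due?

£16,932.88

1 Jan – 2 Oct 1998: 275 days, exemption £104,000 → (£822,000 − £104,000) × 2.5% × 275/365 = £13,523.9726
3 Oct – 31 Dec 1998: 90 days, exemption £269,000 → (£822,000 − £269,000) × 2.5% × 90/365 = £3,408.9041
Total = £16,932.8767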